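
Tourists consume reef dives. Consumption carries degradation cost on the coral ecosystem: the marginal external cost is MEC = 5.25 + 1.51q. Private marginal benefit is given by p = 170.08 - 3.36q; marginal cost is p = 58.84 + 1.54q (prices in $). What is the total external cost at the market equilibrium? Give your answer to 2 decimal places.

Market equilibrium (private): 58.84 + 1.54q = 170.08 - 3.36q → q_m = 22.7020.
Total external cost = ∫₀^{q_m} (5.25 + 1.51q) dq = 5.25×22.7020 + ½×1.51×22.7020² = 508.2980.

$508.30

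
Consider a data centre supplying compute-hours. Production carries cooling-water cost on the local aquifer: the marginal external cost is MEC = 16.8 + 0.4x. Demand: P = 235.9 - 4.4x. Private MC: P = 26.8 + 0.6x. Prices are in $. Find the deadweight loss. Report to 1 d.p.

Market equilibrium (private): 26.8 + 0.6x = 235.9 - 4.4x → x_m = 41.8200.
Social marginal cost = private MC + MEC = 43.6 + x.
Set SMC = demand: 43.6 + x = 235.9 - 4.4x → x* = 35.6111.
The loss is the area between SMC and demand from x* to x_m; with linear curves that's a triangle of height MEC(x_m).
DWL = ½ × 6.2089 × 33.5280 = 104.0860.

DWL = $104.1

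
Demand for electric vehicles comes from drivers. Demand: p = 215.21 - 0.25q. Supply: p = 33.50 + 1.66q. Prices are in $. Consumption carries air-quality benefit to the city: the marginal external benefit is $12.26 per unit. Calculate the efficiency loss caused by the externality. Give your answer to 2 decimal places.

Market equilibrium (private): 33.50 + 1.66q = 215.21 - 0.25q → q_m = 95.1361.
Social marginal benefit = demand + MEB = 227.47 - 0.25q.
Set SMB = MC: 227.47 - 0.25q = 33.50 + 1.66q → q* = 101.5550.
Height of the DWL triangle at q_m is SMB(q_m) − MC(q_m) = MEB(q_m) = 12.2600.
DWL = ½ × 6.4189 × 12.2600 = 39.3479.

DWL = $39.35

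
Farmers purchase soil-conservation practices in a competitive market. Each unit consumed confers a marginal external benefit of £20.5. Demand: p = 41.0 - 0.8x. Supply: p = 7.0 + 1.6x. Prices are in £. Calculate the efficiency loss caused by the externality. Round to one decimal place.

Market equilibrium (private): 7.0 + 1.6x = 41.0 - 0.8x → x_m = 14.1667.
Social marginal benefit = demand + MEB = 61.5 - 0.8x.
Set SMB = MC: 61.5 - 0.8x = 7.0 + 1.6x → x* = 22.7083.
The loss is the area between SMB and MC from x* to x_m; with linear curves that's a triangle of height MEB(x_m).
DWL = ½ × 8.5416 × 20.5000 = 87.5514.

DWL = £87.6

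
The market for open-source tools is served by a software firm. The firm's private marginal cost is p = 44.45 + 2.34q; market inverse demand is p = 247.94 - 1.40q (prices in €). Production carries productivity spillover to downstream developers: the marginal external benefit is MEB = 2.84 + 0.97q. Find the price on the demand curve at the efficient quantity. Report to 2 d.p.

Social marginal cost = private MC − MEB = 41.61 + 1.37q.
Set SMC = demand: 41.61 + 1.37q = 247.94 - 1.40q → q* = 74.4874.
Consumer price on the demand curve at q*: 247.94 − 1.40×74.4874 = 143.6576.

P = €143.66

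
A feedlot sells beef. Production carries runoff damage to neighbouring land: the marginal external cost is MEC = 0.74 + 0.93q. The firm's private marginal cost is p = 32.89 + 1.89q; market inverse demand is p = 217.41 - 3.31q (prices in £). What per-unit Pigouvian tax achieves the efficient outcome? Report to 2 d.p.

tax = £28.62 per unit

Social marginal cost = private MC + MEC = 33.63 + 2.82q.
Set SMC = demand: 33.63 + 2.82q = 217.41 - 3.31q → q* = 29.9804.
The Pigouvian tax equals MEC at q*: 0.74 + 0.93×29.9804 = 28.6218.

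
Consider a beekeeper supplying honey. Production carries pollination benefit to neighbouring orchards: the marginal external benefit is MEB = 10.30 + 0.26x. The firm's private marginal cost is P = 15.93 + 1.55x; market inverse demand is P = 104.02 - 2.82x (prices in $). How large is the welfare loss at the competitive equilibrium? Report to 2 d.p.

DWL = $29.38

Market equilibrium (private): 15.93 + 1.55x = 104.02 - 2.82x → x_m = 20.1579.
Social marginal cost = private MC − MEB = 5.63 + 1.29x.
Set SMC = demand: 5.63 + 1.29x = 104.02 - 2.82x → x* = 23.9392.
Height of the DWL triangle at x_m is demand(x_m) − SMC(x_m) = MEB(x_m) = 15.5411.
DWL = ½ × 3.7813 × 15.5411 = 29.3828.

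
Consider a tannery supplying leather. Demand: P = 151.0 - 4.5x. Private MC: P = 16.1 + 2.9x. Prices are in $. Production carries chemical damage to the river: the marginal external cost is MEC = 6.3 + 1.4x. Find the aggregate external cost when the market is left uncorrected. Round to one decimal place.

Market equilibrium (private): 16.1 + 2.9x = 151.0 - 4.5x → x_m = 18.2297.
Total external cost = ∫₀^{x_m} (6.3 + 1.4x) dx = 6.3×18.2297 + ½×1.4×18.2297² = 347.4725.

$347.5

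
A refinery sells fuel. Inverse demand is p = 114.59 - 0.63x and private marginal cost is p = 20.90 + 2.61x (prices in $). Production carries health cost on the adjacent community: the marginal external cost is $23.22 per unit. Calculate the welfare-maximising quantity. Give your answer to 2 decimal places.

Social marginal cost = private MC + MEC = 44.12 + 2.61x.
Set SMC = demand: 44.12 + 2.61x = 114.59 - 0.63x → x* = 21.7500.

x* = 21.75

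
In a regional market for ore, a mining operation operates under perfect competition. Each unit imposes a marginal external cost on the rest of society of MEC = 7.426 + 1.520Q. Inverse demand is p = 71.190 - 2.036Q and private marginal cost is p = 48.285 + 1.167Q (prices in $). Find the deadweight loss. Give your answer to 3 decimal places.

DWL = $35.436

Market equilibrium (private): 48.285 + 1.167Q = 71.190 - 2.036Q → Q_m = 7.1511.
Social marginal cost = private MC + MEC = 55.711 + 2.687Q.
Set SMC = demand: 55.711 + 2.687Q = 71.190 - 2.036Q → Q* = 3.2774.
Between Q* and Q_m the wedge SMC − demand runs linearly from 0 to MEC(Q_m), so the loss is a triangle.
DWL = ½ × 3.8737 × 18.2957 = 35.4360.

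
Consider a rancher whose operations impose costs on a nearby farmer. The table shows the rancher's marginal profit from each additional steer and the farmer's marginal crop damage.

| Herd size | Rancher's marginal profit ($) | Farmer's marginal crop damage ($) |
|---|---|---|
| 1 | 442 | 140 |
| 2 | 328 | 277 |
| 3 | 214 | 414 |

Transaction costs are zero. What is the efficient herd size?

2

Bargaining reaches the level where marginal profit last exceeds marginal crop damage.
That holds through level 2 (328 ≥ 277) but not at 3 (214 < 414).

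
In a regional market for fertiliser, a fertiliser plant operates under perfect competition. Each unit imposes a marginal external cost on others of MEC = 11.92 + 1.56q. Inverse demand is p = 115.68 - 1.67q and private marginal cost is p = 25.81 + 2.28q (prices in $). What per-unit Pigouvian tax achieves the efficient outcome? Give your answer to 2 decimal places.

tax = $33.99 per unit

Social marginal cost = private MC + MEC = 37.73 + 3.84q.
Set SMC = demand: 37.73 + 3.84q = 115.68 - 1.67q → q* = 14.1470.
The Pigouvian tax equals MEC at q*: 11.92 + 1.56×14.1470 = 33.9893.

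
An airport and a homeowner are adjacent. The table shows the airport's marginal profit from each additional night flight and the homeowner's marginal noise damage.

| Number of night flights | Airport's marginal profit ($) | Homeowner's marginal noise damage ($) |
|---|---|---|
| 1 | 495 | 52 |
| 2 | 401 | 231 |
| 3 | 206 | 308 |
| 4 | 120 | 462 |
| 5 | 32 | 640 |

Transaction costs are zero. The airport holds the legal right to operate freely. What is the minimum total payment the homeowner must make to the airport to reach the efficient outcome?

Left alone the airport would choose level 5 (marginal profit stays positive).
Efficient level: k* = 2 (marginal profit ≥ marginal noise damage through 2).
The homeowner must at least cover the airport's forgone profit from cutting 5→2: 206 + 120 + 32 = 358.

$358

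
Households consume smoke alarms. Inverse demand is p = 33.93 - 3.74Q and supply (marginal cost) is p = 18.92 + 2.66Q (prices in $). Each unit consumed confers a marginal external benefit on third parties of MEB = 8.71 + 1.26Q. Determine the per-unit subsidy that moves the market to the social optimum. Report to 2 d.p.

Social marginal benefit = demand + MEB = 42.64 - 2.48Q.
Set SMB = MC: 42.64 - 2.48Q = 18.92 + 2.66Q → Q* = 4.6148.
The Pigouvian subsidy equals MEB at Q*: 8.71 + 1.26×4.6148 = 14.5246.

subsidy = $14.52 per unit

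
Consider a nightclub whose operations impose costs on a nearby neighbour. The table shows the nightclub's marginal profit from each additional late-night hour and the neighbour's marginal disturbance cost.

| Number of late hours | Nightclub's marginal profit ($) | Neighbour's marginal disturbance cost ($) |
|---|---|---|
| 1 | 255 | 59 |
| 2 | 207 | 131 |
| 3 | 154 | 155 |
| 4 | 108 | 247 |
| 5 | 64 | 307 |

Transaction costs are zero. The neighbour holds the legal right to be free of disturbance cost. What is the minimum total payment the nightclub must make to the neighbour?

$190

Efficient level: marginal profit ≥ marginal disturbance cost through level 2, so k* = 2.
With the neighbour holding the right, the nightclub must at least compensate total damage at k*: 59 + 131 = 190.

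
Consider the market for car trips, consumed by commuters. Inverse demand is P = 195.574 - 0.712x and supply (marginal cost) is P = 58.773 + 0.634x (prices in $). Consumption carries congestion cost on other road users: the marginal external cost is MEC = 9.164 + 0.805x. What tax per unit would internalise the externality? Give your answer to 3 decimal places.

tax = $56.931 per unit

Social marginal benefit = demand − MEC = 186.410 - 1.517x.
Set SMB = MC: 186.410 - 1.517x = 58.773 + 0.634x → x* = 59.3384.
The Pigouvian tax equals MEC at x*: 9.164 + 0.805×59.3384 = 56.9314.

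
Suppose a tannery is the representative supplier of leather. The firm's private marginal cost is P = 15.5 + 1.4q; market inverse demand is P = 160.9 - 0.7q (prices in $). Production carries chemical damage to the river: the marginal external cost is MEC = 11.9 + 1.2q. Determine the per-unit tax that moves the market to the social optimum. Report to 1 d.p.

Social marginal cost = private MC + MEC = 27.4 + 2.6q.
Set SMC = demand: 27.4 + 2.6q = 160.9 - 0.7q → q* = 40.4545.
The Pigouvian tax equals MEC at q*: 11.9 + 1.2×40.4545 = 60.4454.

tax = $60.4 per unit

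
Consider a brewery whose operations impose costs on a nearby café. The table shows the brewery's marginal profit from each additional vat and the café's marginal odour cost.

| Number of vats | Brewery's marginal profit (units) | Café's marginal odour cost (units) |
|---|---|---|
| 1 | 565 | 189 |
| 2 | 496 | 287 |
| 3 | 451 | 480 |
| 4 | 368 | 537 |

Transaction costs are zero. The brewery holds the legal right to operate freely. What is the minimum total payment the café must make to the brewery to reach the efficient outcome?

819

Left alone the brewery would choose level 4 (marginal profit stays positive).
Efficient level: k* = 2 (marginal profit ≥ marginal odour cost through 2).
The café must at least cover the brewery's forgone profit from cutting 4→2: 451 + 368 = 819.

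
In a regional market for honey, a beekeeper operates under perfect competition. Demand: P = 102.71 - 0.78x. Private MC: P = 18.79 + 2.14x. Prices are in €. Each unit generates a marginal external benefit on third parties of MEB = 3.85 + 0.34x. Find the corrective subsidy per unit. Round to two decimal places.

Social marginal cost = private MC − MEB = 14.94 + 1.80x.
Set SMC = demand: 14.94 + 1.80x = 102.71 - 0.78x → x* = 34.0194.
The Pigouvian subsidy equals MEB at x*: 3.85 + 0.34×34.0194 = 15.4166.

subsidy = €15.42 per unit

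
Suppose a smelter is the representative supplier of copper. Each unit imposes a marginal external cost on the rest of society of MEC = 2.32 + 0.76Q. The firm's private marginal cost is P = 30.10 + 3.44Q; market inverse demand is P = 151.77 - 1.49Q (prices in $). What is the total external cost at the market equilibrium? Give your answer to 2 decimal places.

$288.71

Market equilibrium (private): 30.10 + 3.44Q = 151.77 - 1.49Q → Q_m = 24.6795.
Total external cost = ∫₀^{Q_m} (2.32 + 0.76Q) dQ = 2.32×24.6795 + ½×0.76×24.6795² = 288.7060.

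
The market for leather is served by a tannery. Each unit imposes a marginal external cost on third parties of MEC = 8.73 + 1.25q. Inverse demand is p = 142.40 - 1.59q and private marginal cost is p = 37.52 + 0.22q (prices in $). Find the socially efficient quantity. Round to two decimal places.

q* = 31.42

Social marginal cost = private MC + MEC = 46.25 + 1.47q.
Set SMC = demand: 46.25 + 1.47q = 142.40 - 1.59q → q* = 31.4216.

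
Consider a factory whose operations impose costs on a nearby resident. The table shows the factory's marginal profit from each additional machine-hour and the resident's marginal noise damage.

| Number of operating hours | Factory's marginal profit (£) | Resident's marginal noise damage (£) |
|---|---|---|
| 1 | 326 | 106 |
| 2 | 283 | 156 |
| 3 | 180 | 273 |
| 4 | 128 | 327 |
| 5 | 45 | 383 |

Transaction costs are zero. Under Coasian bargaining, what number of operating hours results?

Bargaining reaches the level where marginal profit last exceeds marginal noise damage.
That holds through level 2 (283 ≥ 156) but not at 3 (180 < 273).

2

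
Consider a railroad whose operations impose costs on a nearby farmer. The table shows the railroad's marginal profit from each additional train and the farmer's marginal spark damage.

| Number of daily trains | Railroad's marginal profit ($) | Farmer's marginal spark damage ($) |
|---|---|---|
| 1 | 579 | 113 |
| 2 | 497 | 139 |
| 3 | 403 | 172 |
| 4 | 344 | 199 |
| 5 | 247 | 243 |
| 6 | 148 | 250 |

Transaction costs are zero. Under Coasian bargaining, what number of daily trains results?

5

Bargaining reaches the level where marginal profit last exceeds marginal spark damage.
That holds through level 5 (247 ≥ 243) but not at 6 (148 < 250).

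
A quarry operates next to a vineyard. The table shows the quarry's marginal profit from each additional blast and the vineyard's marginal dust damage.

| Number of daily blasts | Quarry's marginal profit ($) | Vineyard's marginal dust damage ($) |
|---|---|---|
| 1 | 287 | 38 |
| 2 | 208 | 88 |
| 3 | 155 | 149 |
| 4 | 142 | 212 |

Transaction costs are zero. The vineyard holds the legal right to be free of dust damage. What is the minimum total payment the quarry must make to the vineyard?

Efficient level: marginal profit ≥ marginal dust damage through level 3, so k* = 3.
With the vineyard holding the right, the quarry must at least compensate total damage at k*: 38 + 88 + 149 = 275.

$275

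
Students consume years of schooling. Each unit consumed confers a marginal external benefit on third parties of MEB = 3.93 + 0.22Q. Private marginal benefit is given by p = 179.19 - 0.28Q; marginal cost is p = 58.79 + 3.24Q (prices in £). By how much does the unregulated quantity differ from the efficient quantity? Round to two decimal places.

3.47 units

Market equilibrium (private): 58.79 + 3.24Q = 179.19 - 0.28Q → Q_m = 34.2045.
Social marginal benefit = demand + MEB = 183.12 - 0.06Q.
Set SMB = MC: 183.12 - 0.06Q = 58.79 + 3.24Q → Q* = 37.6758.
Gap = |34.2045 − 37.6758| = 3.4713.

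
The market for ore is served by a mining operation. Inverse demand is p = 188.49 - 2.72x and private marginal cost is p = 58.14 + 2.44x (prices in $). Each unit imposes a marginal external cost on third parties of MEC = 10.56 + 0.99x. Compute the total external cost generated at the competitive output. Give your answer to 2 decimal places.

Market equilibrium (private): 58.14 + 2.44x = 188.49 - 2.72x → x_m = 25.2616.
Total external cost = ∫₀^{x_m} (10.56 + 0.99x) dx = 10.56×25.2616 + ½×0.99×25.2616² = 582.6460.

$582.65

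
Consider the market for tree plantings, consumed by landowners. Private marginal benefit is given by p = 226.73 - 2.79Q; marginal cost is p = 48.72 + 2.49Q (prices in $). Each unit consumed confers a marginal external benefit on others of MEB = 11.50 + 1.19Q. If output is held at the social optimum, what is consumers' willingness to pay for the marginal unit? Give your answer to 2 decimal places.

Social marginal benefit = demand + MEB = 238.23 - 1.60Q.
Set SMB = MC: 238.23 - 1.60Q = 48.72 + 2.49Q → Q* = 46.3350.
Consumer price on the demand curve at Q*: 226.73 − 2.79×46.3350 = 97.4554.

P = $97.46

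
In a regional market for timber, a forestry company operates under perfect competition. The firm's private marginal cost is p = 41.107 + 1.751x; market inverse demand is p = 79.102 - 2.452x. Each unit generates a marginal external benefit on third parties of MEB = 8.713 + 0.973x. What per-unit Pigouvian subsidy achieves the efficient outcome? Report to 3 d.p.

subsidy = 22.783 per unit

Social marginal cost = private MC − MEB = 32.394 + 0.778x.
Set SMC = demand: 32.394 + 0.778x = 79.102 - 2.452x → x* = 14.4607.
The Pigouvian subsidy equals MEB at x*: 8.713 + 0.973×14.4607 = 22.7833.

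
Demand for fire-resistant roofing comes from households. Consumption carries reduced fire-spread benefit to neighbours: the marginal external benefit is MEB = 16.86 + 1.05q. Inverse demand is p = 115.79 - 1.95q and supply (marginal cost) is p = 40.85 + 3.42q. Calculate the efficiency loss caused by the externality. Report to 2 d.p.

Market equilibrium (private): 40.85 + 3.42q = 115.79 - 1.95q → q_m = 13.9553.
Social marginal benefit = demand + MEB = 132.65 - 0.90q.
Set SMB = MC: 132.65 - 0.90q = 40.85 + 3.42q → q* = 21.2500.
Height of the DWL triangle at q_m is SMB(q_m) − MC(q_m) = MEB(q_m) = 31.5131.
DWL = ½ × 7.2947 × 31.5131 = 114.9393.

DWL = 114.94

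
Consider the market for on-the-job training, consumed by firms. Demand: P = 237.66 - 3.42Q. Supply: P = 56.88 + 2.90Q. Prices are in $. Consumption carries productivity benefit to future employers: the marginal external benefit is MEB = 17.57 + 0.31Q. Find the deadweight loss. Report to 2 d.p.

Market equilibrium (private): 56.88 + 2.90Q = 237.66 - 3.42Q → Q_m = 28.6044.
Social marginal benefit = demand + MEB = 255.23 - 3.11Q.
Set SMB = MC: 255.23 - 3.11Q = 56.88 + 2.90Q → Q* = 33.0033.
The loss is the area between SMB and MC from Q* to Q_m; with linear curves that's a triangle of height MEB(Q_m).
DWL = ½ × 4.3989 × 26.4374 = 58.1477.

DWL = $58.15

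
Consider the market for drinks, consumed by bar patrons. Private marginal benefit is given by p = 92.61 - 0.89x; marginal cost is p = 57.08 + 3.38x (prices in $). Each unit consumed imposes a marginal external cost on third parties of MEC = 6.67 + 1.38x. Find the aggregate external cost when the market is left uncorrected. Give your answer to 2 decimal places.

Market equilibrium (private): 57.08 + 3.38x = 92.61 - 0.89x → x_m = 8.3208.
Total external cost = ∫₀^{x_m} (6.67 + 1.38x) dx = 6.67×8.3208 + ½×1.38×8.3208² = 103.2724.

$103.27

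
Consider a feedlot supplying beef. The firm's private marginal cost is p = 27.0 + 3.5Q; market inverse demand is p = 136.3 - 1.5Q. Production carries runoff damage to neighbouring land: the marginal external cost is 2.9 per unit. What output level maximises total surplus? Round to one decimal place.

Q* = 21.3

Social marginal cost = private MC + MEC = 29.9 + 3.5Q.
Set SMC = demand: 29.9 + 3.5Q = 136.3 - 1.5Q → Q* = 21.2800.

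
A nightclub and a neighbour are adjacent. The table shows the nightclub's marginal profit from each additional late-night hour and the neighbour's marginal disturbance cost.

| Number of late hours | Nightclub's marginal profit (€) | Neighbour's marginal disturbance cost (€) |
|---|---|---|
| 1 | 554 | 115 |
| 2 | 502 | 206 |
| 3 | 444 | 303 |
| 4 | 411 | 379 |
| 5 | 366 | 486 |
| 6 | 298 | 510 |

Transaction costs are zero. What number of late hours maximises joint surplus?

Bargaining reaches the level where marginal profit last exceeds marginal disturbance cost.
That holds through level 4 (411 ≥ 379) but not at 5 (366 < 486).

4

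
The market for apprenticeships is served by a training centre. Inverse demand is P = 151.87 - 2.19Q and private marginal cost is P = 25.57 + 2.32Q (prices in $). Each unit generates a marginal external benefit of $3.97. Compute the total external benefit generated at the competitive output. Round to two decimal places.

Market equilibrium (private): 25.57 + 2.32Q = 151.87 - 2.19Q → Q_m = 28.0044.
Total external benefit = MEB × Q_m = 3.97 × 28.0044 = 111.1775.

$111.18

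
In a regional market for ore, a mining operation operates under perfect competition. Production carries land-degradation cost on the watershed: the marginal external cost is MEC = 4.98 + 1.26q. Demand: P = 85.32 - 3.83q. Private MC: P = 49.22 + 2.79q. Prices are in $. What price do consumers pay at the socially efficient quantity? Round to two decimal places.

P = $70.19

Social marginal cost = private MC + MEC = 54.20 + 4.05q.
Set SMC = demand: 54.20 + 4.05q = 85.32 - 3.83q → q* = 3.9492.
Consumer price on the demand curve at q*: 85.32 − 3.83×3.9492 = 70.1946.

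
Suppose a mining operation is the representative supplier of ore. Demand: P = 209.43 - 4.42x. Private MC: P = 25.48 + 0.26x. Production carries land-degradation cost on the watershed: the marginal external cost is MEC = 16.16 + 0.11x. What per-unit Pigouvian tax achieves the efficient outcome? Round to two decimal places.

Social marginal cost = private MC + MEC = 41.64 + 0.37x.
Set SMC = demand: 41.64 + 0.37x = 209.43 - 4.42x → x* = 35.0292.
The Pigouvian tax equals MEC at x*: 16.16 + 0.11×35.0292 = 20.0132.

tax = 20.01 per unit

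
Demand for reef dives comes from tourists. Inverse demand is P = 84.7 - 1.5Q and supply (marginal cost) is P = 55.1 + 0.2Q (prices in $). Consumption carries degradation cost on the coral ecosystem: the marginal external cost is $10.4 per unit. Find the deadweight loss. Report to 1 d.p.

Market equilibrium (private): 55.1 + 0.2Q = 84.7 - 1.5Q → Q_m = 17.4118.
Social marginal benefit = demand − MEC = 74.3 - 1.5Q.
Set SMB = MC: 74.3 - 1.5Q = 55.1 + 0.2Q → Q* = 11.2941.
The welfare-loss triangle has base |Q_m − Q*| and height MEC(Q_m) (the vertical gap between SMB and MC is zero at Q* and MEC at Q_m).
DWL = ½ × 6.1177 × 10.4000 = 31.8120.

DWL = $31.8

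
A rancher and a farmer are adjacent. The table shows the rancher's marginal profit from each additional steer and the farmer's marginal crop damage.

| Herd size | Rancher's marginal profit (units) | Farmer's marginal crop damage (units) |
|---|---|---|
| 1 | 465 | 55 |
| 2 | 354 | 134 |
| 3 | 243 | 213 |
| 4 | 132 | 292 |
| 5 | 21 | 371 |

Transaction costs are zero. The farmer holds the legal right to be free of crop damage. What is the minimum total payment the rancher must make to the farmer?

402

Efficient level: marginal profit ≥ marginal crop damage through level 3, so k* = 3.
With the farmer holding the right, the rancher must at least compensate total damage at k*: 55 + 134 + 213 = 402.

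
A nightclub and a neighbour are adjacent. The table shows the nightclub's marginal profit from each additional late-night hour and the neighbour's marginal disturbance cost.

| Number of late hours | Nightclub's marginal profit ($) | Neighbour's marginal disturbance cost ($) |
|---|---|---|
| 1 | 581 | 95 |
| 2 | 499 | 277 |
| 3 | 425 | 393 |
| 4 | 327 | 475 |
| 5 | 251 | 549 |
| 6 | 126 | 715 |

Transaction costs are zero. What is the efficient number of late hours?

Bargaining reaches the level where marginal profit last exceeds marginal disturbance cost.
That holds through level 3 (425 ≥ 393) but not at 4 (327 < 475).

3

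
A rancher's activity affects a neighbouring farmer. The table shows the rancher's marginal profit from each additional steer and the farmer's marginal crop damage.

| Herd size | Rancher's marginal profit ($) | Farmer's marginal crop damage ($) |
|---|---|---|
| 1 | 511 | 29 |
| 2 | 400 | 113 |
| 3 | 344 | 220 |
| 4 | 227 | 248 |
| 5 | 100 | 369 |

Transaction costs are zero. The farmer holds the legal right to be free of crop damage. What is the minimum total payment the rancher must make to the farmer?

Efficient level: marginal profit ≥ marginal crop damage through level 3, so k* = 3.
With the farmer holding the right, the rancher must at least compensate total damage at k*: 29 + 113 + 220 = 362.

$362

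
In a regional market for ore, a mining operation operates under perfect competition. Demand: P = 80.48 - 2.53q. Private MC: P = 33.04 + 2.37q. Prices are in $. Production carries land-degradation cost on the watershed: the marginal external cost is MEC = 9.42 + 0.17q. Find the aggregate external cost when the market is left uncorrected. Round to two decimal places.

$99.17

Market equilibrium (private): 33.04 + 2.37q = 80.48 - 2.53q → q_m = 9.6816.
Total external cost = ∫₀^{q_m} (9.42 + 0.17q) dq = 9.42×9.6816 + ½×0.17×9.6816² = 99.1680.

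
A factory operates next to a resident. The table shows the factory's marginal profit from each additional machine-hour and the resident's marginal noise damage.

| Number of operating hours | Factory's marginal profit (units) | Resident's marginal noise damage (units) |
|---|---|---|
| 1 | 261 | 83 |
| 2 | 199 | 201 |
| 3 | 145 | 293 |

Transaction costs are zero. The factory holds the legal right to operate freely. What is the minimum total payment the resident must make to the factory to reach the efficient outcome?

Left alone the factory would choose level 3 (marginal profit stays positive).
Efficient level: k* = 1 (marginal profit ≥ marginal noise damage through 1).
The resident must at least cover the factory's forgone profit from cutting 3→1: 199 + 145 = 344.

344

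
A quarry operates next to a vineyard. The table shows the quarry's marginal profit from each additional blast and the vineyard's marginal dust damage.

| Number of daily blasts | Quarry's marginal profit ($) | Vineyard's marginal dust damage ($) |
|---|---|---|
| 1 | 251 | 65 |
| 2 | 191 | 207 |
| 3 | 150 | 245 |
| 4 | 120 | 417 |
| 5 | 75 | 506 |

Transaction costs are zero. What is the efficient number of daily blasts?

Bargaining reaches the level where marginal profit last exceeds marginal dust damage.
That holds through level 1 (251 ≥ 65) but not at 2 (191 < 207).

1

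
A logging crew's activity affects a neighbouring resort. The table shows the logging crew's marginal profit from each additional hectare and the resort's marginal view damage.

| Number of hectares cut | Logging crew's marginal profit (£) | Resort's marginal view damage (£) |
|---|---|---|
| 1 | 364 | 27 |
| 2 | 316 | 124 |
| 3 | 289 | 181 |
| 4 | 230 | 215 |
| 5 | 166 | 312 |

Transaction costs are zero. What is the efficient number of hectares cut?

4

Bargaining reaches the level where marginal profit last exceeds marginal view damage.
That holds through level 4 (230 ≥ 215) but not at 5 (166 < 312).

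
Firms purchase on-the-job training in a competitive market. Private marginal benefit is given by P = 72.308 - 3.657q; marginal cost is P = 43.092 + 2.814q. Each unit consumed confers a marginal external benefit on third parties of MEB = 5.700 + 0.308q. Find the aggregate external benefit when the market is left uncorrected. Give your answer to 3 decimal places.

28.874

Market equilibrium (private): 43.092 + 2.814q = 72.308 - 3.657q → q_m = 4.5149.
Total external benefit = ∫₀^{q_m} (5.700 + 0.308q) dq = 5.700×4.5149 + ½×0.308×4.5149² = 28.8741.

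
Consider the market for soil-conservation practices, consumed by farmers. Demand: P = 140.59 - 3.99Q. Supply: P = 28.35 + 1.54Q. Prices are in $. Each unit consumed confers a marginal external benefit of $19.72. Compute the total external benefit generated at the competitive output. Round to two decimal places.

$400.25

Market equilibrium (private): 28.35 + 1.54Q = 140.59 - 3.99Q → Q_m = 20.2966.
Total external benefit = MEB × Q_m = 19.72 × 20.2966 = 400.2490.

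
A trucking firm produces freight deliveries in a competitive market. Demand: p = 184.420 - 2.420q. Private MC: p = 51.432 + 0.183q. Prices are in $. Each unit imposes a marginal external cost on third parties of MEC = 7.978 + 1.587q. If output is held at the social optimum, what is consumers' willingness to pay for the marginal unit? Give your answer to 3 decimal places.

P = $112.219

Social marginal cost = private MC + MEC = 59.410 + 1.770q.
Set SMC = demand: 59.410 + 1.770q = 184.420 - 2.420q → q* = 29.8353.
Consumer price on the demand curve at q*: 184.420 − 2.420×29.8353 = 112.2186.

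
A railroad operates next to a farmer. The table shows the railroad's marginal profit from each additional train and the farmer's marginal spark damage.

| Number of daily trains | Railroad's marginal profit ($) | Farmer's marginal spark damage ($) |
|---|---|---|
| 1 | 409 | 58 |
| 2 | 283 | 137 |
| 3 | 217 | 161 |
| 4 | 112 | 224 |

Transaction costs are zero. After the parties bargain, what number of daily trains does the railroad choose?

Bargaining reaches the level where marginal profit last exceeds marginal spark damage.
That holds through level 3 (217 ≥ 161) but not at 4 (112 < 224).

3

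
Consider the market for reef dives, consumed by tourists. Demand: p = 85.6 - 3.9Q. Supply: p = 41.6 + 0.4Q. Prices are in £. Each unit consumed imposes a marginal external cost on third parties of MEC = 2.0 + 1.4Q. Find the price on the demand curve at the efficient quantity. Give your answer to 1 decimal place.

P = £56.9

Social marginal benefit = demand − MEC = 83.6 - 5.3Q.
Set SMB = MC: 83.6 - 5.3Q = 41.6 + 0.4Q → Q* = 7.3684.
Consumer price on the demand curve at Q*: 85.6 − 3.9×7.3684 = 56.8632.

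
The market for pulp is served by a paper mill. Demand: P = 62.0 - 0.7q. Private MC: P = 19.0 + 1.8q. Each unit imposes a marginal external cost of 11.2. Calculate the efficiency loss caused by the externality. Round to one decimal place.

DWL = 25.1

Market equilibrium (private): 19.0 + 1.8q = 62.0 - 0.7q → q_m = 17.2000.
Social marginal cost = private MC + MEC = 30.2 + 1.8q.
Set SMC = demand: 30.2 + 1.8q = 62.0 - 0.7q → q* = 12.7200.
The loss is the area between SMC and demand from q* to q_m; with linear curves that's a triangle of height MEC(q_m).
DWL = ½ × 4.4800 × 11.2000 = 25.0880.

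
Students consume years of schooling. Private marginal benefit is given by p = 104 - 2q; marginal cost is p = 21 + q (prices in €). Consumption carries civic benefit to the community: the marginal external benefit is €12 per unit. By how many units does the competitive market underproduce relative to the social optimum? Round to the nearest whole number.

4 units

Market equilibrium (private): 21 + q = 104 - 2q → q_m = 27.6667.
Social marginal benefit = demand + MEB = 116 - 2q.
Set SMB = MC: 116 - 2q = 21 + q → q* = 31.6667.
Gap = |27.6667 − 31.6667| = 4.0000.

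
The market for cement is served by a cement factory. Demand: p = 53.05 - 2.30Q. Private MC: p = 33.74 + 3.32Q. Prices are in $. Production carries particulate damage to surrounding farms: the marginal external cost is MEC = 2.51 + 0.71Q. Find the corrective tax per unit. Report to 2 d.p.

tax = $4.39 per unit

Social marginal cost = private MC + MEC = 36.25 + 4.03Q.
Set SMC = demand: 36.25 + 4.03Q = 53.05 - 2.30Q → Q* = 2.6540.
The Pigouvian tax equals MEC at Q*: 2.51 + 0.71×2.6540 = 4.3943.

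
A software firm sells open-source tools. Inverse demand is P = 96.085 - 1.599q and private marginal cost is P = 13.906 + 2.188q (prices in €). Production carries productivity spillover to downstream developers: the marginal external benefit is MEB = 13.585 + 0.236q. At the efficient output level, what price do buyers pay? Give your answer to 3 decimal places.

Social marginal cost = private MC − MEB = 0.321 + 1.952q.
Set SMC = demand: 0.321 + 1.952q = 96.085 - 1.599q → q* = 26.9682.
Consumer price on the demand curve at q*: 96.085 − 1.599×26.9682 = 52.9628.

P = €52.963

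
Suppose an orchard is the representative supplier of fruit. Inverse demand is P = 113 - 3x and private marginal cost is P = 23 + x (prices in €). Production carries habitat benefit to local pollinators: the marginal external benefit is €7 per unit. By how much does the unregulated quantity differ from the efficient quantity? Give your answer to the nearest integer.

Market equilibrium (private): 23 + x = 113 - 3x → x_m = 22.5000.
Social marginal cost = private MC − MEB = 16 + x.
Set SMC = demand: 16 + x = 113 - 3x → x* = 24.2500.
Gap = |22.5000 − 24.2500| = 1.7500.

2 units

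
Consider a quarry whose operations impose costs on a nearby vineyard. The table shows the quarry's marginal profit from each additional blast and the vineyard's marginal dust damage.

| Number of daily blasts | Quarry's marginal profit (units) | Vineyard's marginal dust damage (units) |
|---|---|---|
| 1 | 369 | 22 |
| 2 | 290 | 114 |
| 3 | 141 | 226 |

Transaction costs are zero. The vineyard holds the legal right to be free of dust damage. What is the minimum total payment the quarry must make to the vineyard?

136

Efficient level: marginal profit ≥ marginal dust damage through level 2, so k* = 2.
With the vineyard holding the right, the quarry must at least compensate total damage at k*: 22 + 114 = 136.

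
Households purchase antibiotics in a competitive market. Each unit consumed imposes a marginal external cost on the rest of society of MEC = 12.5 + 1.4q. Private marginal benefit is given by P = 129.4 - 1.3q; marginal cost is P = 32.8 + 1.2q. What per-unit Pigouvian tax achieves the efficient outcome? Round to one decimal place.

tax = 42.7 per unit

Social marginal benefit = demand − MEC = 116.9 - 2.7q.
Set SMB = MC: 116.9 - 2.7q = 32.8 + 1.2q → q* = 21.5641.
The Pigouvian tax equals MEC at q*: 12.5 + 1.4×21.5641 = 42.6897.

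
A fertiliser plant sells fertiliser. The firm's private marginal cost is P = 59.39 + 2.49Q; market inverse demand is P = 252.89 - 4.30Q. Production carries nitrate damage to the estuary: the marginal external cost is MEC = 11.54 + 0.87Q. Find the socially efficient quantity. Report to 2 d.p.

Social marginal cost = private MC + MEC = 70.93 + 3.36Q.
Set SMC = demand: 70.93 + 3.36Q = 252.89 - 4.30Q → Q* = 23.7546.

Q* = 23.75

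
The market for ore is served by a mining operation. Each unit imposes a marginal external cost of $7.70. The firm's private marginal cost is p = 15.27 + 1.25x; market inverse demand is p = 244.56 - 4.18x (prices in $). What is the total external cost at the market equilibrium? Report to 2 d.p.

$325.14

Market equilibrium (private): 15.27 + 1.25x = 244.56 - 4.18x → x_m = 42.2265.
Total external cost = MEC × x_m = 7.70 × 42.2265 = 325.1441.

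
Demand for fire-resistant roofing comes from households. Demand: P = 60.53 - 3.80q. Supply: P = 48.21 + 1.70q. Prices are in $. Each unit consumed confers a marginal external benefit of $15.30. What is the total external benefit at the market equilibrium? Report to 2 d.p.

Market equilibrium (private): 48.21 + 1.70q = 60.53 - 3.80q → q_m = 2.2400.
Total external benefit = MEB × q_m = 15.30 × 2.2400 = 34.2720.

$34.27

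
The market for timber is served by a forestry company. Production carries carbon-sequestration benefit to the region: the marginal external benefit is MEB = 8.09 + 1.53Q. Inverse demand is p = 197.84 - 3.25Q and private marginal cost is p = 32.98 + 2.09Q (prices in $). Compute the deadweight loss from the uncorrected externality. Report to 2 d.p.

Market equilibrium (private): 32.98 + 2.09Q = 197.84 - 3.25Q → Q_m = 30.8727.
Social marginal cost = private MC − MEB = 24.89 + 0.56Q.
Set SMC = demand: 24.89 + 0.56Q = 197.84 - 3.25Q → Q* = 45.3937.
The loss is the area between SMC and demand from Q* to Q_m; with linear curves that's a triangle of height MEB(Q_m).
DWL = ½ × 14.5210 × 55.3252 = 401.6886.

DWL = $401.69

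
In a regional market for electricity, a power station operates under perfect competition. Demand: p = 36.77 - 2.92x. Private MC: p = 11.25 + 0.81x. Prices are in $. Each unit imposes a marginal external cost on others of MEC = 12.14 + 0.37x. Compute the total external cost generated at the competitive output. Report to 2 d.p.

$91.72

Market equilibrium (private): 11.25 + 0.81x = 36.77 - 2.92x → x_m = 6.8418.
Total external cost = ∫₀^{x_m} (12.14 + 0.37x) dx = 12.14×6.8418 + ½×0.37×6.8418² = 91.7193.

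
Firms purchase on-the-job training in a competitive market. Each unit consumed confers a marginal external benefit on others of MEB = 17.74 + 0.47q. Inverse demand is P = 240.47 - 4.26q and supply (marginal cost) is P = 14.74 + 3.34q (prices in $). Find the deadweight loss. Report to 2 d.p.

DWL = $70.47

Market equilibrium (private): 14.74 + 3.34q = 240.47 - 4.26q → q_m = 29.7013.
Social marginal benefit = demand + MEB = 258.21 - 3.79q.
Set SMB = MC: 258.21 - 3.79q = 14.74 + 3.34q → q* = 34.1473.
Between q* and q_m the wedge SMB − MC runs linearly from 0 to MEB(q_m), so the loss is a triangle.
DWL = ½ × 4.4460 × 31.6996 = 70.4682.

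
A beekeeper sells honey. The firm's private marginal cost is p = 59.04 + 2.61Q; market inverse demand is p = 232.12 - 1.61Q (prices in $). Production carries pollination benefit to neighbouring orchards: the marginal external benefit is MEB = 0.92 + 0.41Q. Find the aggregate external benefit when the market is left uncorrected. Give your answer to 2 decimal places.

Market equilibrium (private): 59.04 + 2.61Q = 232.12 - 1.61Q → Q_m = 41.0142.
Total external benefit = ∫₀^{Q_m} (0.92 + 0.41Q) dQ = 0.92×41.0142 + ½×0.41×41.0142² = 382.5768.

$382.58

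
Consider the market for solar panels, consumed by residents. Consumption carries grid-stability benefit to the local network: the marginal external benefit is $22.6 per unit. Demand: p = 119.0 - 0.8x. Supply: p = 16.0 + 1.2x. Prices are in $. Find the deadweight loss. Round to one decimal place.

DWL = $127.7

Market equilibrium (private): 16.0 + 1.2x = 119.0 - 0.8x → x_m = 51.5000.
Social marginal benefit = demand + MEB = 141.6 - 0.8x.
Set SMB = MC: 141.6 - 0.8x = 16.0 + 1.2x → x* = 62.8000.
The loss is the area between SMB and MC from x* to x_m; with linear curves that's a triangle of height MEB(x_m).
DWL = ½ × 11.3000 × 22.6000 = 127.6900.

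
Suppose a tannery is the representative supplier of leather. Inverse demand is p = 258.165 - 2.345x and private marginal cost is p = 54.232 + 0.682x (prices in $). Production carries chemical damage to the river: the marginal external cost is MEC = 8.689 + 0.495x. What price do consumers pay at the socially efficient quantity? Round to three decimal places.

P = $128.169

Social marginal cost = private MC + MEC = 62.921 + 1.177x.
Set SMC = demand: 62.921 + 1.177x = 258.165 - 2.345x → x* = 55.4355.
Consumer price on the demand curve at x*: 258.165 − 2.345×55.4355 = 128.1688.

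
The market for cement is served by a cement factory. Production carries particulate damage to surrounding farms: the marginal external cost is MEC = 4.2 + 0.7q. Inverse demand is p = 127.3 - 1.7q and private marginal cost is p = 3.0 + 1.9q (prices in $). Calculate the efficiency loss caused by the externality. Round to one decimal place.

Market equilibrium (private): 3.0 + 1.9q = 127.3 - 1.7q → q_m = 34.5278.
Social marginal cost = private MC + MEC = 7.2 + 2.6q.
Set SMC = demand: 7.2 + 2.6q = 127.3 - 1.7q → q* = 27.9302.
Height of the DWL triangle at q_m is SMC(q_m) − demand(q_m) = MEC(q_m) = 28.3694.
DWL = ½ × 6.5976 × 28.3694 = 93.5850.

DWL = $93.6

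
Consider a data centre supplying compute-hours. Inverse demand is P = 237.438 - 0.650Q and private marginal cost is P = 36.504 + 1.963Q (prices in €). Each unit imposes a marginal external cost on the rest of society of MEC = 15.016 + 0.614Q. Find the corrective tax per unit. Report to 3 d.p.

tax = €50.391 per unit

Social marginal cost = private MC + MEC = 51.520 + 2.577Q.
Set SMC = demand: 51.520 + 2.577Q = 237.438 - 0.650Q → Q* = 57.6133.
The Pigouvian tax equals MEC at Q*: 15.016 + 0.614×57.6133 = 50.3906.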